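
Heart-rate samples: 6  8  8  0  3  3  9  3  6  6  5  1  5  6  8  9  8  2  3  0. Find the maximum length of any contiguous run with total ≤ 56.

12

Extend to the right; shrink from the left whenever the sum exceeds 56:
add 6: [6] sum 6, len 1
add 8: [6, 8] sum 14, len 2
add 8: [6, 8, 8] sum 22, len 3
add 0: [6, 8, 8, 0] sum 22, len 4
add 3: [6, 8, 8, 0, 3] sum 25, len 5
add 3: [6, 8, 8, 0, 3, 3] sum 28, len 6
add 9: [6, 8, 8, 0, 3, 3, 9] sum 37, len 7
add 3: [6, 8, 8, 0, 3, 3, 9, 3] sum 40, len 8
add 6: [6, 8, 8, 0, 3, 3, 9, 3, 6] sum 46, len 9
add 6: [6, 8, 8, 0, 3, 3, 9, 3, 6, 6] sum 52, len 10
add 5: [8, 8, 0, 3, 3, 9, 3, 6, 6, 5] sum 51, len 10
add 1: [8, 8, 0, 3, 3, 9, 3, 6, 6, 5, 1] sum 52, len 11
add 5: [8, 0, 3, 3, 9, 3, 6, 6, 5, 1, 5] sum 49, len 11
add 6: [8, 0, 3, 3, 9, 3, 6, 6, 5, 1, 5, 6] sum 55, len 12
add 8: [0, 3, 3, 9, 3, 6, 6, 5, 1, 5, 6, 8] sum 55, len 12
add 9: [3, 6, 6, 5, 1, 5, 6, 8, 9] sum 49, len 9
add 8: [6, 6, 5, 1, 5, 6, 8, 9, 8] sum 54, len 9
add 2: [6, 6, 5, 1, 5, 6, 8, 9, 8, 2] sum 56, len 10
add 3: [6, 5, 1, 5, 6, 8, 9, 8, 2, 3] sum 53, len 10
add 0: [6, 5, 1, 5, 6, 8, 9, 8, 2, 3, 0] sum 53, len 11
Longest length seen: 12.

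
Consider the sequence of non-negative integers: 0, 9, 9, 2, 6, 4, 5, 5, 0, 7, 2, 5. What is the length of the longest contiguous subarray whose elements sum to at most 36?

Extend to the right; shrink from the left whenever the sum exceeds 36:
→ 0: sum 0, len 1
→ 9: sum 9, len 2
→ 9: sum 18, len 3
→ 2: sum 20, len 4
→ 6: sum 26, len 5
→ 4: sum 30, len 6
→ 5: sum 35, len 7
→ 5 (dropped 0, 9): sum 31, len 6
→ 0: sum 31, len 7
→ 7 (dropped 9): sum 29, len 7
→ 2: sum 31, len 8
→ 5: sum 36, len 9
Longest length seen: 9.

9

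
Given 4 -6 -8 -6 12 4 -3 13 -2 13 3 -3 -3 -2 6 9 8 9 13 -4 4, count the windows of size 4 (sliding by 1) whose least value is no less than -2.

(4, -6, -8, -6) → min -8
(-6, -8, -6, 12) → min -8
(-8, -6, 12, 4) → min -8
(-6, 12, 4, -3) → min -6
(12, 4, -3, 13) → min -3
(4, -3, 13, -2) → min -3
(-3, 13, -2, 13) → min -3
(13, -2, 13, 3) → min -2  ≥ -2 ✓
(-2, 13, 3, -3) → min -3
(13, 3, -3, -3) → min -3
(3, -3, -3, -2) → min -3
(-3, -3, -2, 6) → min -3
(-3, -2, 6, 9) → min -3
(-2, 6, 9, 8) → min -2  ≥ -2 ✓
(6, 9, 8, 9) → min 6  ≥ -2 ✓
(9, 8, 9, 13) → min 8  ≥ -2 ✓
(8, 9, 13, -4) → min -4
(9, 13, -4, 4) → min -4
4 windows satisfy the condition.

4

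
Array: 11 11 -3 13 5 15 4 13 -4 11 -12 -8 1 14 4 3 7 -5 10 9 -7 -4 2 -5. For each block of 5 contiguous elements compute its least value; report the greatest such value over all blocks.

4

[11, 11, -3, 13, 5] → min -3
[11, -3, 13, 5, 15] → min -3
[-3, 13, 5, 15, 4] → min -3
[13, 5, 15, 4, 13] → min 4
[5, 15, 4, 13, -4] → min -4
[15, 4, 13, -4, 11] → min -4
[4, 13, -4, 11, -12] → min -12
[13, -4, 11, -12, -8] → min -12
[-4, 11, -12, -8, 1] → min -12
[11, -12, -8, 1, 14] → min -12
[-12, -8, 1, 14, 4] → min -12
[-8, 1, 14, 4, 3] → min -8
[1, 14, 4, 3, 7] → min 1
[14, 4, 3, 7, -5] → min -5
[4, 3, 7, -5, 10] → min -5
[3, 7, -5, 10, 9] → min -5
[7, -5, 10, 9, -7] → min -7
[-5, 10, 9, -7, -4] → min -7
[10, 9, -7, -4, 2] → min -7
[9, -7, -4, 2, -5] → min -7
Greatest of these is 4.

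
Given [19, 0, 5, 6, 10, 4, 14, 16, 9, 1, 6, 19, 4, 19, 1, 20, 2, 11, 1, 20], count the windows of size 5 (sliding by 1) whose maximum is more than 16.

[19, 0, 5, 6, 10] → max 19  > 16 ✓
[0, 5, 6, 10, 4] → max 10
[5, 6, 10, 4, 14] → max 14
[6, 10, 4, 14, 16] → max 16
[10, 4, 14, 16, 9] → max 16
[4, 14, 16, 9, 1] → max 16
[14, 16, 9, 1, 6] → max 16
[16, 9, 1, 6, 19] → max 19  > 16 ✓
[9, 1, 6, 19, 4] → max 19  > 16 ✓
[1, 6, 19, 4, 19] → max 19  > 16 ✓
[6, 19, 4, 19, 1] → max 19  > 16 ✓
[19, 4, 19, 1, 20] → max 20  > 16 ✓
[4, 19, 1, 20, 2] → max 20  > 16 ✓
[19, 1, 20, 2, 11] → max 20  > 16 ✓
[1, 20, 2, 11, 1] → max 20  > 16 ✓
[20, 2, 11, 1, 20] → max 20  > 16 ✓
10 windows satisfy the condition.

10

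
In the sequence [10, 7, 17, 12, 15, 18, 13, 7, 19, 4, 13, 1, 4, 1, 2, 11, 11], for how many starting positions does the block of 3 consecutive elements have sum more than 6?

14

10 7 17 → sum 34  > 6 ✓
7 17 12 → sum 36  > 6 ✓
17 12 15 → sum 44  > 6 ✓
12 15 18 → sum 45  > 6 ✓
15 18 13 → sum 46  > 6 ✓
18 13 7 → sum 38  > 6 ✓
13 7 19 → sum 39  > 6 ✓
7 19 4 → sum 30  > 6 ✓
19 4 13 → sum 36  > 6 ✓
4 13 1 → sum 18  > 6 ✓
13 1 4 → sum 18  > 6 ✓
1 4 1 → sum 6
4 1 2 → sum 7  > 6 ✓
1 2 11 → sum 14  > 6 ✓
2 11 11 → sum 24  > 6 ✓
14 windows satisfy the condition.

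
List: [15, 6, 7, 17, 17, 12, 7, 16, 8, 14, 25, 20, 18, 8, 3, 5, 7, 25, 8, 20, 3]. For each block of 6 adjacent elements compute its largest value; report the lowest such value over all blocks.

17

15 6 7 17 17 12 → max 17
6 7 17 17 12 7 → max 17
7 17 17 12 7 16 → max 17
17 17 12 7 16 8 → max 17
17 12 7 16 8 14 → max 17
12 7 16 8 14 25 → max 25
7 16 8 14 25 20 → max 25
16 8 14 25 20 18 → max 25
8 14 25 20 18 8 → max 25
14 25 20 18 8 3 → max 25
25 20 18 8 3 5 → max 25
20 18 8 3 5 7 → max 20
18 8 3 5 7 25 → max 25
8 3 5 7 25 8 → max 25
3 5 7 25 8 20 → max 25
5 7 25 8 20 3 → max 25
Lowest of these is 17.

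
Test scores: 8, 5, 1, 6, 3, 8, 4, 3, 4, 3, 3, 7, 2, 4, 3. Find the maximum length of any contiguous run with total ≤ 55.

13

[8] sum 8 len 1
[8, 5] sum 13 len 2
[8, 5, 1] sum 14 len 3
[8, 5, 1, 6] sum 20 len 4
[8, 5, 1, 6, 3] sum 23 len 5
[8, 5, 1, 6, 3, 8] sum 31 len 6
[8, 5, 1, 6, 3, 8, 4] sum 35 len 7
[8, 5, 1, 6, 3, 8, 4, 3] sum 38 len 8
[8, 5, 1, 6, 3, 8, 4, 3, 4] sum 42 len 9
[8, 5, 1, 6, 3, 8, 4, 3, 4, 3] sum 45 len 10
[8, 5, 1, 6, 3, 8, 4, 3, 4, 3, 3] sum 48 len 11
[8, 5, 1, 6, 3, 8, 4, 3, 4, 3, 3, 7] sum 55 len 12
[5, 1, 6, 3, 8, 4, 3, 4, 3, 3, 7, 2] sum 49 len 12
[5, 1, 6, 3, 8, 4, 3, 4, 3, 3, 7, 2, 4] sum 53 len 13
[1, 6, 3, 8, 4, 3, 4, 3, 3, 7, 2, 4, 3] sum 51 len 13
Longest length seen: 13.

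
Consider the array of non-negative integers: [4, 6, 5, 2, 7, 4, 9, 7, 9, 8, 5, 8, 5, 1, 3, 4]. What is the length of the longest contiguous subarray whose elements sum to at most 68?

12

→ 4: sum 4, len 1
→ 6: sum 10, len 2
→ 5: sum 15, len 3
→ 2: sum 17, len 4
→ 7: sum 24, len 5
→ 4: sum 28, len 6
→ 9: sum 37, len 7
→ 7: sum 44, len 8
→ 9: sum 53, len 9
→ 8: sum 61, len 10
→ 5: sum 66, len 11
→ 8 (dropped 4, 6): sum 64, len 10
→ 5 (dropped 5): sum 64, len 10
→ 1: sum 65, len 11
→ 3: sum 68, len 12
→ 4 (dropped 2, 7): sum 63, len 11
Longest length seen: 12.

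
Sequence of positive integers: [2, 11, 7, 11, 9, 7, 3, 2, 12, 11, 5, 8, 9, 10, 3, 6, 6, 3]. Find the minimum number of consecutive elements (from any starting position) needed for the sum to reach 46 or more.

add 2: running sum 2 < 46
add 11: running sum 13 < 46
add 7: running sum 20 < 46
add 11: running sum 31 < 46
add 9: running sum 40 < 46
add 7: shortest ending here [2, 11, 7, 11, 9, 7] sum 47, len 6
add 3: shortest ending here [11, 7, 11, 9, 7, 3] sum 48, len 6
add 2: shortest ending here [11, 7, 11, 9, 7, 3, 2] sum 50, len 7
add 12: shortest ending here [7, 11, 9, 7, 3, 2, 12] sum 51, len 7
add 11: shortest ending here [11, 9, 7, 3, 2, 12, 11] sum 55, len 7
add 5: shortest ending here [9, 7, 3, 2, 12, 11, 5] sum 49, len 7
add 8: shortest ending here [7, 3, 2, 12, 11, 5, 8] sum 48, len 7
add 9: shortest ending here [2, 12, 11, 5, 8, 9] sum 47, len 6
add 10: shortest ending here [12, 11, 5, 8, 9, 10] sum 55, len 6
add 3: shortest ending here [11, 5, 8, 9, 10, 3] sum 46, len 6
add 6: shortest ending here [11, 5, 8, 9, 10, 3, 6] sum 52, len 7
add 6: shortest ending here [5, 8, 9, 10, 3, 6, 6] sum 47, len 7
add 3: shortest ending here [5, 8, 9, 10, 3, 6, 6, 3] sum 50, len 8
Shortest qualifying length: 6.

6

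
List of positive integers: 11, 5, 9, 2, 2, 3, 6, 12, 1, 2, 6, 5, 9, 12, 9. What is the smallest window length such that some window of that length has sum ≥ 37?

add 11: running sum 11 < 37
add 5: running sum 16 < 37
add 9: running sum 25 < 37
add 2: running sum 27 < 37
add 2: running sum 29 < 37
add 3: running sum 32 < 37
end 6: [11, 5, 9, 2, 2, 3, 6] sum 38, len 7
end 7: [5, 9, 2, 2, 3, 6, 12] sum 39, len 7
end 8: [5, 9, 2, 2, 3, 6, 12, 1] sum 40, len 8
end 9: [9, 2, 2, 3, 6, 12, 1, 2] sum 37, len 8
end 10: [9, 2, 2, 3, 6, 12, 1, 2, 6] sum 43, len 9
end 11: [2, 3, 6, 12, 1, 2, 6, 5] sum 37, len 8
end 12: [6, 12, 1, 2, 6, 5, 9] sum 41, len 7
end 13: [12, 1, 2, 6, 5, 9, 12] sum 47, len 7
end 14: [6, 5, 9, 12, 9] sum 41, len 5
Shortest qualifying length: 5.

5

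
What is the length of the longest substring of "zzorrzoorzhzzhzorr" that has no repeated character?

[z] len 1
[z] len 1
[z, o] len 2
[z, o, r] len 3
[r] len 1
[r, z] len 2
[r, z, o] len 3
[o] len 1
[o, r] len 2
[o, r, z] len 3
[o, r, z, h] len 4
[h, z] len 2
[z] len 1
[z, h] len 2
[h, z] len 2
[h, z, o] len 3
[h, z, o, r] len 4
[r] len 1
Longest all-distinct length: 4.

4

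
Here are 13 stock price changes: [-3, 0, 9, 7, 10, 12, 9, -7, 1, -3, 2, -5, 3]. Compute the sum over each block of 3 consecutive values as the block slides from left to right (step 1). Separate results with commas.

Sliding a size-3 window across the 13 values:
(-3, 0, 9) → sum 6
(0, 9, 7) → sum 16
(9, 7, 10) → sum 26
(7, 10, 12) → sum 29
(10, 12, 9) → sum 31
(12, 9, -7) → sum 14
(9, -7, 1) → sum 3
(-7, 1, -3) → sum -9
(1, -3, 2) → sum 0
(-3, 2, -5) → sum -6
(2, -5, 3) → sum 0

6, 16, 26, 29, 31, 14, 3, -9, 0, -6, 0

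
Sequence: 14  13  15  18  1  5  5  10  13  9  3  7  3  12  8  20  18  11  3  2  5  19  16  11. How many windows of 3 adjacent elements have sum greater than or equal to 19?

18

14 13 15 → sum 42  ≥ 19 ✓
13 15 18 → sum 46  ≥ 19 ✓
15 18 1 → sum 34  ≥ 19 ✓
18 1 5 → sum 24  ≥ 19 ✓
1 5 5 → sum 11
5 5 10 → sum 20  ≥ 19 ✓
5 10 13 → sum 28  ≥ 19 ✓
10 13 9 → sum 32  ≥ 19 ✓
13 9 3 → sum 25  ≥ 19 ✓
9 3 7 → sum 19  ≥ 19 ✓
3 7 3 → sum 13
7 3 12 → sum 22  ≥ 19 ✓
3 12 8 → sum 23  ≥ 19 ✓
12 8 20 → sum 40  ≥ 19 ✓
8 20 18 → sum 46  ≥ 19 ✓
20 18 11 → sum 49  ≥ 19 ✓
18 11 3 → sum 32  ≥ 19 ✓
11 3 2 → sum 16
3 2 5 → sum 10
2 5 19 → sum 26  ≥ 19 ✓
5 19 16 → sum 40  ≥ 19 ✓
19 16 11 → sum 46  ≥ 19 ✓
18 windows satisfy the condition.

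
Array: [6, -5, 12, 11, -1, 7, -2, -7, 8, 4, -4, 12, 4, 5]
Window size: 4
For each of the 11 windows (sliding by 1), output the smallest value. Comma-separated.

-5, -5, -1, -2, -7, -7, -7, -7, -4, -4, -4

6 -5 12 11 → min -5
-5 12 11 -1 → min -5
12 11 -1 7 → min -1
11 -1 7 -2 → min -2
-1 7 -2 -7 → min -7
7 -2 -7 8 → min -7
-2 -7 8 4 → min -7
-7 8 4 -4 → min -7
8 4 -4 12 → min -4
4 -4 12 4 → min -4
-4 12 4 5 → min -4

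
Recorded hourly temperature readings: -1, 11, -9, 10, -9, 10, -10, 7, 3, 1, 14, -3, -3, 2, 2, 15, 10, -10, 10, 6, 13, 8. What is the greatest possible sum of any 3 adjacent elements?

29

Each size-3 window and its sum:
[-1, 11, -9] → sum 1
[11, -9, 10] → sum 12
[-9, 10, -9] → sum -8
[10, -9, 10] → sum 11
[-9, 10, -10] → sum -9
[10, -10, 7] → sum 7
[-10, 7, 3] → sum 0
[7, 3, 1] → sum 11
[3, 1, 14] → sum 18
[1, 14, -3] → sum 12
[14, -3, -3] → sum 8
[-3, -3, 2] → sum -4
[-3, 2, 2] → sum 1
[2, 2, 15] → sum 19
[2, 15, 10] → sum 27
[15, 10, -10] → sum 15
[10, -10, 10] → sum 10
[-10, 10, 6] → sum 6
[10, 6, 13] → sum 29
[6, 13, 8] → sum 27
Greatest of these is 29.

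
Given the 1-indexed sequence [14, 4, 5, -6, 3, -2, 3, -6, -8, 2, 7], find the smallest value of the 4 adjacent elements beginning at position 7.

-8

Elements at indices 7..10: 3, -6, -8, 2
min(3, -6, -8, 2) = -8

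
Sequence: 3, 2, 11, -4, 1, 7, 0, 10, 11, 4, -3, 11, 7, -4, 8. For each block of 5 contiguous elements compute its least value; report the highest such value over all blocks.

0

[3, 2, 11, -4, 1] → min -4
[2, 11, -4, 1, 7] → min -4
[11, -4, 1, 7, 0] → min -4
[-4, 1, 7, 0, 10] → min -4
[1, 7, 0, 10, 11] → min 0
[7, 0, 10, 11, 4] → min 0
[0, 10, 11, 4, -3] → min -3
[10, 11, 4, -3, 11] → min -3
[11, 4, -3, 11, 7] → min -3
[4, -3, 11, 7, -4] → min -4
[-3, 11, 7, -4, 8] → min -4
Highest of these is 0.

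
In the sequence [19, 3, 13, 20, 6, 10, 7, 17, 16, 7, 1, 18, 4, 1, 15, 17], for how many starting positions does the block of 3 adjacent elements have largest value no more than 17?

7

(19, 3, 13) → max 19
(3, 13, 20) → max 20
(13, 20, 6) → max 20
(20, 6, 10) → max 20
(6, 10, 7) → max 10  ≤ 17 ✓
(10, 7, 17) → max 17  ≤ 17 ✓
(7, 17, 16) → max 17  ≤ 17 ✓
(17, 16, 7) → max 17  ≤ 17 ✓
(16, 7, 1) → max 16  ≤ 17 ✓
(7, 1, 18) → max 18
(1, 18, 4) → max 18
(18, 4, 1) → max 18
(4, 1, 15) → max 15  ≤ 17 ✓
(1, 15, 17) → max 17  ≤ 17 ✓
7 windows satisfy the condition.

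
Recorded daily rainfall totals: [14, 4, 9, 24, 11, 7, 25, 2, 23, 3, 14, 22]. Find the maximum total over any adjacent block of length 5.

[14, 4, 9, 24, 11] → sum 62
[4, 9, 24, 11, 7] → sum 55
[9, 24, 11, 7, 25] → sum 76
[24, 11, 7, 25, 2] → sum 69
[11, 7, 25, 2, 23] → sum 68
[7, 25, 2, 23, 3] → sum 60
[25, 2, 23, 3, 14] → sum 67
[2, 23, 3, 14, 22] → sum 64
Maximum of these is 76.

76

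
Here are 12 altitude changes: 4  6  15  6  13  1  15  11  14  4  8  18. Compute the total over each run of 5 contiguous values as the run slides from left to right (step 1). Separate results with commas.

Sliding a size-5 window across the 12 values:
(4, 6, 15, 6, 13) → sum 44
(6, 15, 6, 13, 1) → sum 41
(15, 6, 13, 1, 15) → sum 50
(6, 13, 1, 15, 11) → sum 46
(13, 1, 15, 11, 14) → sum 54
(1, 15, 11, 14, 4) → sum 45
(15, 11, 14, 4, 8) → sum 52
(11, 14, 4, 8, 18) → sum 55

44, 41, 50, 46, 54, 45, 52, 55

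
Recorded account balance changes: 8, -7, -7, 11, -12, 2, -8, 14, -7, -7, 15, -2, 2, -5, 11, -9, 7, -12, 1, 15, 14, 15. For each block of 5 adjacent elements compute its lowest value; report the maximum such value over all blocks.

-5

8 -7 -7 11 -12 → min -12
-7 -7 11 -12 2 → min -12
-7 11 -12 2 -8 → min -12
11 -12 2 -8 14 → min -12
-12 2 -8 14 -7 → min -12
2 -8 14 -7 -7 → min -8
-8 14 -7 -7 15 → min -8
14 -7 -7 15 -2 → min -7
-7 -7 15 -2 2 → min -7
-7 15 -2 2 -5 → min -7
15 -2 2 -5 11 → min -5
-2 2 -5 11 -9 → min -9
2 -5 11 -9 7 → min -9
-5 11 -9 7 -12 → min -12
11 -9 7 -12 1 → min -12
-9 7 -12 1 15 → min -12
7 -12 1 15 14 → min -12
-12 1 15 14 15 → min -12
Maximum of these is -5.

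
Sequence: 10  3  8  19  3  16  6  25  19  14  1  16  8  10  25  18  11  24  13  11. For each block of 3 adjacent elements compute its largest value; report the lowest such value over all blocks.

10 3 8 → max 10
3 8 19 → max 19
8 19 3 → max 19
19 3 16 → max 19
3 16 6 → max 16
16 6 25 → max 25
6 25 19 → max 25
25 19 14 → max 25
19 14 1 → max 19
14 1 16 → max 16
1 16 8 → max 16
16 8 10 → max 16
8 10 25 → max 25
10 25 18 → max 25
25 18 11 → max 25
18 11 24 → max 24
11 24 13 → max 24
24 13 11 → max 24
Lowest of these is 10.

10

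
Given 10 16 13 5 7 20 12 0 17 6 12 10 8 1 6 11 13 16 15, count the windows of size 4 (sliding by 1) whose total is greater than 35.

10

10 16 13 5 → sum 44  > 35 ✓
16 13 5 7 → sum 41  > 35 ✓
13 5 7 20 → sum 45  > 35 ✓
5 7 20 12 → sum 44  > 35 ✓
7 20 12 0 → sum 39  > 35 ✓
20 12 0 17 → sum 49  > 35 ✓
12 0 17 6 → sum 35
0 17 6 12 → sum 35
17 6 12 10 → sum 45  > 35 ✓
6 12 10 8 → sum 36  > 35 ✓
12 10 8 1 → sum 31
10 8 1 6 → sum 25
8 1 6 11 → sum 26
1 6 11 13 → sum 31
6 11 13 16 → sum 46  > 35 ✓
11 13 16 15 → sum 55  > 35 ✓
10 windows satisfy the condition.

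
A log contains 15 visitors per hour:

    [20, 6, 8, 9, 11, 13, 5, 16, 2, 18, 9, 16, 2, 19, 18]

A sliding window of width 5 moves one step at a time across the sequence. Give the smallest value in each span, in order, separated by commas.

Sliding a size-5 window across the 15 values:
(20, 6, 8, 9, 11) → min 6
(6, 8, 9, 11, 13) → min 6
(8, 9, 11, 13, 5) → min 5
(9, 11, 13, 5, 16) → min 5
(11, 13, 5, 16, 2) → min 2
(13, 5, 16, 2, 18) → min 2
(5, 16, 2, 18, 9) → min 2
(16, 2, 18, 9, 16) → min 2
(2, 18, 9, 16, 2) → min 2
(18, 9, 16, 2, 19) → min 2
(9, 16, 2, 19, 18) → min 2

6, 6, 5, 5, 2, 2, 2, 2, 2, 2, 2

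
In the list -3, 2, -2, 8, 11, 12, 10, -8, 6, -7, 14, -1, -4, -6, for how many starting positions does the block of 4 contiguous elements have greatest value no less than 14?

-3 2 -2 8 → max 8
2 -2 8 11 → max 11
-2 8 11 12 → max 12
8 11 12 10 → max 12
11 12 10 -8 → max 12
12 10 -8 6 → max 12
10 -8 6 -7 → max 10
-8 6 -7 14 → max 14  ≥ 14 ✓
6 -7 14 -1 → max 14  ≥ 14 ✓
-7 14 -1 -4 → max 14  ≥ 14 ✓
14 -1 -4 -6 → max 14  ≥ 14 ✓
4 windows satisfy the condition.

4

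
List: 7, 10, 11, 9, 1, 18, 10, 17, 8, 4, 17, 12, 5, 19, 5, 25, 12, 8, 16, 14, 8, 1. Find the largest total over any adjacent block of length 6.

(7, 10, 11, 9, 1, 18) → sum 56
(10, 11, 9, 1, 18, 10) → sum 59
(11, 9, 1, 18, 10, 17) → sum 66
(9, 1, 18, 10, 17, 8) → sum 63
(1, 18, 10, 17, 8, 4) → sum 58
(18, 10, 17, 8, 4, 17) → sum 74
(10, 17, 8, 4, 17, 12) → sum 68
(17, 8, 4, 17, 12, 5) → sum 63
(8, 4, 17, 12, 5, 19) → sum 65
(4, 17, 12, 5, 19, 5) → sum 62
(17, 12, 5, 19, 5, 25) → sum 83
(12, 5, 19, 5, 25, 12) → sum 78
(5, 19, 5, 25, 12, 8) → sum 74
(19, 5, 25, 12, 8, 16) → sum 85
(5, 25, 12, 8, 16, 14) → sum 80
(25, 12, 8, 16, 14, 8) → sum 83
(12, 8, 16, 14, 8, 1) → sum 59
Largest of these is 85.

85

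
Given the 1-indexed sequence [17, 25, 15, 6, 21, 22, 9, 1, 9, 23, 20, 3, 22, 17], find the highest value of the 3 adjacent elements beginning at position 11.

22

Elements at indices 11..13: 20, 3, 22
max(20, 3, 22) = 22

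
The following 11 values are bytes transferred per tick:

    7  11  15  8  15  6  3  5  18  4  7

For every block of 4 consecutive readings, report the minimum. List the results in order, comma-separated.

7, 8, 6, 3, 3, 3, 3, 4

Sliding a size-4 window across the 11 values:
7 11 15 8 → min 7
11 15 8 15 → min 8
15 8 15 6 → min 6
8 15 6 3 → min 3
15 6 3 5 → min 3
6 3 5 18 → min 3
3 5 18 4 → min 3
5 18 4 7 → min 4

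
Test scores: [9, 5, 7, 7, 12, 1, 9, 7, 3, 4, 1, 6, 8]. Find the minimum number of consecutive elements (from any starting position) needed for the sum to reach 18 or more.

2

add 9: running sum 9 < 18
add 5: running sum 14 < 18
end 2: [9, 5, 7] sum 21, len 3
end 3: [5, 7, 7] sum 19, len 3
end 4: [7, 12] sum 19, len 2
end 5: [7, 12, 1] sum 20, len 3
end 6: [12, 1, 9] sum 22, len 3
end 7: [12, 1, 9, 7] sum 29, len 4
end 8: [9, 7, 3] sum 19, len 3
end 9: [9, 7, 3, 4] sum 23, len 4
end 10: [9, 7, 3, 4, 1] sum 24, len 5
end 11: [7, 3, 4, 1, 6] sum 21, len 5
end 12: [4, 1, 6, 8] sum 19, len 4
Shortest qualifying length: 2.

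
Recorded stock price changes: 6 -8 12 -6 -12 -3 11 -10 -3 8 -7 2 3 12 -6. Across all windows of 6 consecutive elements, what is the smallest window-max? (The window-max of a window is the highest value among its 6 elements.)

8

6 -8 12 -6 -12 -3 → max 12
-8 12 -6 -12 -3 11 → max 12
12 -6 -12 -3 11 -10 → max 12
-6 -12 -3 11 -10 -3 → max 11
-12 -3 11 -10 -3 8 → max 11
-3 11 -10 -3 8 -7 → max 11
11 -10 -3 8 -7 2 → max 11
-10 -3 8 -7 2 3 → max 8
-3 8 -7 2 3 12 → max 12
8 -7 2 3 12 -6 → max 12
Smallest of these is 8.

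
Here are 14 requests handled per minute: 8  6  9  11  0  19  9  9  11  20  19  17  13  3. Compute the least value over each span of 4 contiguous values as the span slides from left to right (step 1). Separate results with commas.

Sliding a size-4 window across the 14 values:
[8, 6, 9, 11] → min 6
[6, 9, 11, 0] → min 0
[9, 11, 0, 19] → min 0
[11, 0, 19, 9] → min 0
[0, 19, 9, 9] → min 0
[19, 9, 9, 11] → min 9
[9, 9, 11, 20] → min 9
[9, 11, 20, 19] → min 9
[11, 20, 19, 17] → min 11
[20, 19, 17, 13] → min 13
[19, 17, 13, 3] → min 3

6, 0, 0, 0, 0, 9, 9, 9, 11, 13, 3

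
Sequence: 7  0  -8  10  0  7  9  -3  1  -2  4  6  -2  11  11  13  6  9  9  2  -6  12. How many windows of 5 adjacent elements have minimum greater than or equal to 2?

3

[7, 0, -8, 10, 0] → min -8
[0, -8, 10, 0, 7] → min -8
[-8, 10, 0, 7, 9] → min -8
[10, 0, 7, 9, -3] → min -3
[0, 7, 9, -3, 1] → min -3
[7, 9, -3, 1, -2] → min -3
[9, -3, 1, -2, 4] → min -3
[-3, 1, -2, 4, 6] → min -3
[1, -2, 4, 6, -2] → min -2
[-2, 4, 6, -2, 11] → min -2
[4, 6, -2, 11, 11] → min -2
[6, -2, 11, 11, 13] → min -2
[-2, 11, 11, 13, 6] → min -2
[11, 11, 13, 6, 9] → min 6  ≥ 2 ✓
[11, 13, 6, 9, 9] → min 6  ≥ 2 ✓
[13, 6, 9, 9, 2] → min 2  ≥ 2 ✓
[6, 9, 9, 2, -6] → min -6
[9, 9, 2, -6, 12] → min -6
3 windows satisfy the condition.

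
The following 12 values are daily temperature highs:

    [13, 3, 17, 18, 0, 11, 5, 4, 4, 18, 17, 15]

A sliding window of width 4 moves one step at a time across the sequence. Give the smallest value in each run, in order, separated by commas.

Sliding a size-4 window across the 12 values:
(13, 3, 17, 18) → min 3
(3, 17, 18, 0) → min 0
(17, 18, 0, 11) → min 0
(18, 0, 11, 5) → min 0
(0, 11, 5, 4) → min 0
(11, 5, 4, 4) → min 4
(5, 4, 4, 18) → min 4
(4, 4, 18, 17) → min 4
(4, 18, 17, 15) → min 4

3, 0, 0, 0, 0, 4, 4, 4, 4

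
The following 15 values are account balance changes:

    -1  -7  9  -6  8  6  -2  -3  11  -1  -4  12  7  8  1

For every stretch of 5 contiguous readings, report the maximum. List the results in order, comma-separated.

9, 9, 9, 8, 11, 11, 11, 12, 12, 12, 12

Sliding a size-5 window across the 15 values:
(-1, -7, 9, -6, 8) → max 9
(-7, 9, -6, 8, 6) → max 9
(9, -6, 8, 6, -2) → max 9
(-6, 8, 6, -2, -3) → max 8
(8, 6, -2, -3, 11) → max 11
(6, -2, -3, 11, -1) → max 11
(-2, -3, 11, -1, -4) → max 11
(-3, 11, -1, -4, 12) → max 12
(11, -1, -4, 12, 7) → max 12
(-1, -4, 12, 7, 8) → max 12
(-4, 12, 7, 8, 1) → max 12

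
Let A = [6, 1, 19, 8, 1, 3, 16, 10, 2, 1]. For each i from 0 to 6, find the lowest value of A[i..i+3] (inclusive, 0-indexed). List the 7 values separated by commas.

Sliding a size-4 window across the 10 values:
(6, 1, 19, 8) → min 1
(1, 19, 8, 1) → min 1
(19, 8, 1, 3) → min 1
(8, 1, 3, 16) → min 1
(1, 3, 16, 10) → min 1
(3, 16, 10, 2) → min 2
(16, 10, 2, 1) → min 1

1, 1, 1, 1, 1, 2, 1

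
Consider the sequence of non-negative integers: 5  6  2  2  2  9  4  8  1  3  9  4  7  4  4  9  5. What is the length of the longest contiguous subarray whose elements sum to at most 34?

→ 5: sum 5, len 1
→ 6: sum 11, len 2
→ 2: sum 13, len 3
→ 2: sum 15, len 4
→ 2: sum 17, len 5
→ 9: sum 26, len 6
→ 4: sum 30, len 7
→ 8 (dropped 5): sum 33, len 7
→ 1: sum 34, len 8
→ 3 (dropped 6): sum 31, len 8
→ 9 (dropped 2, 2, 2): sum 34, len 6
→ 4 (dropped 9): sum 29, len 6
→ 7 (dropped 4): sum 32, len 6
→ 4 (dropped 8): sum 28, len 6
→ 4: sum 32, len 7
→ 9 (dropped 1, 3, 9): sum 28, len 5
→ 5: sum 33, len 6
Longest length seen: 8.

8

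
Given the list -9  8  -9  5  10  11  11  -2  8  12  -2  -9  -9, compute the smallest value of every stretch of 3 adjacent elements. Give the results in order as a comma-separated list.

-9, -9, -9, 5, 10, -2, -2, -2, -2, -9, -9

-9 8 -9 → min -9
8 -9 5 → min -9
-9 5 10 → min -9
5 10 11 → min 5
10 11 11 → min 10
11 11 -2 → min -2
11 -2 8 → min -2
-2 8 12 → min -2
8 12 -2 → min -2
12 -2 -9 → min -9
-2 -9 -9 → min -9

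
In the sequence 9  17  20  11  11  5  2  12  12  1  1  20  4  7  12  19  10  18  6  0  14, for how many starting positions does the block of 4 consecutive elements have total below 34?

7

[9, 17, 20, 11] → sum 57
[17, 20, 11, 11] → sum 59
[20, 11, 11, 5] → sum 47
[11, 11, 5, 2] → sum 29  < 34 ✓
[11, 5, 2, 12] → sum 30  < 34 ✓
[5, 2, 12, 12] → sum 31  < 34 ✓
[2, 12, 12, 1] → sum 27  < 34 ✓
[12, 12, 1, 1] → sum 26  < 34 ✓
[12, 1, 1, 20] → sum 34
[1, 1, 20, 4] → sum 26  < 34 ✓
[1, 20, 4, 7] → sum 32  < 34 ✓
[20, 4, 7, 12] → sum 43
[4, 7, 12, 19] → sum 42
[7, 12, 19, 10] → sum 48
[12, 19, 10, 18] → sum 59
[19, 10, 18, 6] → sum 53
[10, 18, 6, 0] → sum 34
[18, 6, 0, 14] → sum 38
7 windows satisfy the condition.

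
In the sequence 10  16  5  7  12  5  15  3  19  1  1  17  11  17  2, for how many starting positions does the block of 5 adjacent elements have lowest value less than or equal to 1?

(10, 16, 5, 7, 12) → min 5
(16, 5, 7, 12, 5) → min 5
(5, 7, 12, 5, 15) → min 5
(7, 12, 5, 15, 3) → min 3
(12, 5, 15, 3, 19) → min 3
(5, 15, 3, 19, 1) → min 1  ≤ 1 ✓
(15, 3, 19, 1, 1) → min 1  ≤ 1 ✓
(3, 19, 1, 1, 17) → min 1  ≤ 1 ✓
(19, 1, 1, 17, 11) → min 1  ≤ 1 ✓
(1, 1, 17, 11, 17) → min 1  ≤ 1 ✓
(1, 17, 11, 17, 2) → min 1  ≤ 1 ✓
6 windows satisfy the condition.

6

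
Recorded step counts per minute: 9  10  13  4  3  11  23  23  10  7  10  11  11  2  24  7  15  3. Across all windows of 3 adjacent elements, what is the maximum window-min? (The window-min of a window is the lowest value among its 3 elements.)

(9, 10, 13) → min 9
(10, 13, 4) → min 4
(13, 4, 3) → min 3
(4, 3, 11) → min 3
(3, 11, 23) → min 3
(11, 23, 23) → min 11
(23, 23, 10) → min 10
(23, 10, 7) → min 7
(10, 7, 10) → min 7
(7, 10, 11) → min 7
(10, 11, 11) → min 10
(11, 11, 2) → min 2
(11, 2, 24) → min 2
(2, 24, 7) → min 2
(24, 7, 15) → min 7
(7, 15, 3) → min 3
Maximum of these is 11.

11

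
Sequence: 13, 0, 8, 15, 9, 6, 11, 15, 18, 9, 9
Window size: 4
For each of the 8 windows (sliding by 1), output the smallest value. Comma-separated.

0, 0, 6, 6, 6, 6, 9, 9

Sliding a size-4 window across the 11 values:
13 0 8 15 → min 0
0 8 15 9 → min 0
8 15 9 6 → min 6
15 9 6 11 → min 6
9 6 11 15 → min 6
6 11 15 18 → min 6
11 15 18 9 → min 9
15 18 9 9 → min 9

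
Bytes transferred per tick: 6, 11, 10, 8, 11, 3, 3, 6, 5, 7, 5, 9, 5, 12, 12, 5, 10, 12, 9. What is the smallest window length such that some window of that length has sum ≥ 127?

add 6: running sum 6 < 127
add 11: running sum 17 < 127
add 10: running sum 27 < 127
add 8: running sum 35 < 127
add 11: running sum 46 < 127
add 3: running sum 49 < 127
add 3: running sum 52 < 127
add 6: running sum 58 < 127
add 5: running sum 63 < 127
add 7: running sum 70 < 127
add 5: running sum 75 < 127
add 9: running sum 84 < 127
add 5: running sum 89 < 127
add 12: running sum 101 < 127
add 12: running sum 113 < 127
add 5: running sum 118 < 127
add 10: shortest ending here [6, 11, 10, 8, 11, 3, 3, 6, 5, 7, 5, 9, 5, 12, 12, 5, 10] sum 128, len 17
add 12: shortest ending here [11, 10, 8, 11, 3, 3, 6, 5, 7, 5, 9, 5, 12, 12, 5, 10, 12] sum 134, len 17
add 9: shortest ending here [10, 8, 11, 3, 3, 6, 5, 7, 5, 9, 5, 12, 12, 5, 10, 12, 9] sum 132, len 17
Shortest qualifying length: 17.

17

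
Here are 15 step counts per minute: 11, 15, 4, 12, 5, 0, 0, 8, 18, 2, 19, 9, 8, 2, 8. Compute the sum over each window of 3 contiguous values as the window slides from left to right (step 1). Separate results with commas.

30, 31, 21, 17, 5, 8, 26, 28, 39, 30, 36, 19, 18

(11, 15, 4) → sum 30
(15, 4, 12) → sum 31
(4, 12, 5) → sum 21
(12, 5, 0) → sum 17
(5, 0, 0) → sum 5
(0, 0, 8) → sum 8
(0, 8, 18) → sum 26
(8, 18, 2) → sum 28
(18, 2, 19) → sum 39
(2, 19, 9) → sum 30
(19, 9, 8) → sum 36
(9, 8, 2) → sum 19
(8, 2, 8) → sum 18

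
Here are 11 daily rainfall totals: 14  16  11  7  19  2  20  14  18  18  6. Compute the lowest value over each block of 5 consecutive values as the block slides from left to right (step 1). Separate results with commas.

7, 2, 2, 2, 2, 2, 6

[14, 16, 11, 7, 19] → min 7
[16, 11, 7, 19, 2] → min 2
[11, 7, 19, 2, 20] → min 2
[7, 19, 2, 20, 14] → min 2
[19, 2, 20, 14, 18] → min 2
[2, 20, 14, 18, 18] → min 2
[20, 14, 18, 18, 6] → min 6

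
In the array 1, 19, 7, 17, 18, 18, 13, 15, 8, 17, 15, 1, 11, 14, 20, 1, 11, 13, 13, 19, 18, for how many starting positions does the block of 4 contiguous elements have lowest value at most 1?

9

(1, 19, 7, 17) → min 1  ≤ 1 ✓
(19, 7, 17, 18) → min 7
(7, 17, 18, 18) → min 7
(17, 18, 18, 13) → min 13
(18, 18, 13, 15) → min 13
(18, 13, 15, 8) → min 8
(13, 15, 8, 17) → min 8
(15, 8, 17, 15) → min 8
(8, 17, 15, 1) → min 1  ≤ 1 ✓
(17, 15, 1, 11) → min 1  ≤ 1 ✓
(15, 1, 11, 14) → min 1  ≤ 1 ✓
(1, 11, 14, 20) → min 1  ≤ 1 ✓
(11, 14, 20, 1) → min 1  ≤ 1 ✓
(14, 20, 1, 11) → min 1  ≤ 1 ✓
(20, 1, 11, 13) → min 1  ≤ 1 ✓
(1, 11, 13, 13) → min 1  ≤ 1 ✓
(11, 13, 13, 19) → min 11
(13, 13, 19, 18) → min 13
9 windows satisfy the condition.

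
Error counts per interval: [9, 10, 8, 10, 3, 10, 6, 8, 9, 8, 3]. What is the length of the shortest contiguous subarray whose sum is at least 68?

add 9: running sum 9 < 68
add 10: running sum 19 < 68
add 8: running sum 27 < 68
add 10: running sum 37 < 68
add 3: running sum 40 < 68
add 10: running sum 50 < 68
add 6: running sum 56 < 68
add 8: running sum 64 < 68
end 8: [9, 10, 8, 10, 3, 10, 6, 8, 9] sum 73, len 9
end 9: [10, 8, 10, 3, 10, 6, 8, 9, 8] sum 72, len 9
end 10: [10, 8, 10, 3, 10, 6, 8, 9, 8, 3] sum 75, len 10
Shortest qualifying length: 9.

9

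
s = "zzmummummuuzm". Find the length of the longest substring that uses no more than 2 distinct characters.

[z] 1 distinct, len 1
[z, z] 1 distinct, len 2
[z, z, m] 2 distinct, len 3
[m, u] 2 distinct, len 2
[m, u, m] 2 distinct, len 3
[m, u, m, m] 2 distinct, len 4
[m, u, m, m, u] 2 distinct, len 5
[m, u, m, m, u, m] 2 distinct, len 6
[m, u, m, m, u, m, m] 2 distinct, len 7
[m, u, m, m, u, m, m, u] 2 distinct, len 8
[m, u, m, m, u, m, m, u, u] 2 distinct, len 9
[u, u, z] 2 distinct, len 3
[z, m] 2 distinct, len 2
Longest length with ≤2 distinct: 9.

9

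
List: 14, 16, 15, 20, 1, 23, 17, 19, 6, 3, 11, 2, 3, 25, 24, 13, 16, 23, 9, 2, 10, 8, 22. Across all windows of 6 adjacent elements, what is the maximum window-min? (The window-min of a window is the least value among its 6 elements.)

9

14 16 15 20 1 23 → min 1
16 15 20 1 23 17 → min 1
15 20 1 23 17 19 → min 1
20 1 23 17 19 6 → min 1
1 23 17 19 6 3 → min 1
23 17 19 6 3 11 → min 3
17 19 6 3 11 2 → min 2
19 6 3 11 2 3 → min 2
6 3 11 2 3 25 → min 2
3 11 2 3 25 24 → min 2
11 2 3 25 24 13 → min 2
2 3 25 24 13 16 → min 2
3 25 24 13 16 23 → min 3
25 24 13 16 23 9 → min 9
24 13 16 23 9 2 → min 2
13 16 23 9 2 10 → min 2
16 23 9 2 10 8 → min 2
23 9 2 10 8 22 → min 2
Maximum of these is 9.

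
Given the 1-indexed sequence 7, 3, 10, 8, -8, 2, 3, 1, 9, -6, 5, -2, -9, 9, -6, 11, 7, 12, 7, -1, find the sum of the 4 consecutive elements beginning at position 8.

9

Elements at indices 8..11: 1, 9, -6, 5
sum(1, 9, -6, 5) = 9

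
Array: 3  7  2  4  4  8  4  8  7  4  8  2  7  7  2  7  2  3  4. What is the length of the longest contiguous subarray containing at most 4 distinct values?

[3] 1 distinct, len 1
[3, 7] 2 distinct, len 2
[3, 7, 2] 3 distinct, len 3
[3, 7, 2, 4] 4 distinct, len 4
[3, 7, 2, 4, 4] 4 distinct, len 5
[7, 2, 4, 4, 8] 4 distinct, len 5
[7, 2, 4, 4, 8, 4] 4 distinct, len 6
[7, 2, 4, 4, 8, 4, 8] 4 distinct, len 7
[7, 2, 4, 4, 8, 4, 8, 7] 4 distinct, len 8
[7, 2, 4, 4, 8, 4, 8, 7, 4] 4 distinct, len 9
[7, 2, 4, 4, 8, 4, 8, 7, 4, 8] 4 distinct, len 10
[7, 2, 4, 4, 8, 4, 8, 7, 4, 8, 2] 4 distinct, len 11
[7, 2, 4, 4, 8, 4, 8, 7, 4, 8, 2, 7] 4 distinct, len 12
[7, 2, 4, 4, 8, 4, 8, 7, 4, 8, 2, 7, 7] 4 distinct, len 13
[7, 2, 4, 4, 8, 4, 8, 7, 4, 8, 2, 7, 7, 2] 4 distinct, len 14
[7, 2, 4, 4, 8, 4, 8, 7, 4, 8, 2, 7, 7, 2, 7] 4 distinct, len 15
[7, 2, 4, 4, 8, 4, 8, 7, 4, 8, 2, 7, 7, 2, 7, 2] 4 distinct, len 16
[8, 2, 7, 7, 2, 7, 2, 3] 4 distinct, len 8
[2, 7, 7, 2, 7, 2, 3, 4] 4 distinct, len 8
Longest length with ≤4 distinct: 16.

16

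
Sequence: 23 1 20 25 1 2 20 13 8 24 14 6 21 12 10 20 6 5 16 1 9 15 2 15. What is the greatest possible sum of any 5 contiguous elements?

79

(23, 1, 20, 25, 1) → sum 70
(1, 20, 25, 1, 2) → sum 49
(20, 25, 1, 2, 20) → sum 68
(25, 1, 2, 20, 13) → sum 61
(1, 2, 20, 13, 8) → sum 44
(2, 20, 13, 8, 24) → sum 67
(20, 13, 8, 24, 14) → sum 79
(13, 8, 24, 14, 6) → sum 65
(8, 24, 14, 6, 21) → sum 73
(24, 14, 6, 21, 12) → sum 77
(14, 6, 21, 12, 10) → sum 63
(6, 21, 12, 10, 20) → sum 69
(21, 12, 10, 20, 6) → sum 69
(12, 10, 20, 6, 5) → sum 53
(10, 20, 6, 5, 16) → sum 57
(20, 6, 5, 16, 1) → sum 48
(6, 5, 16, 1, 9) → sum 37
(5, 16, 1, 9, 15) → sum 46
(16, 1, 9, 15, 2) → sum 43
(1, 9, 15, 2, 15) → sum 42
Greatest of these is 79.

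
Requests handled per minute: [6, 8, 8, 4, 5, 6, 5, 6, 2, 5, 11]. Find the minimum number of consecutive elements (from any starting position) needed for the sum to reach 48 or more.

add 6: running sum 6 < 48
add 8: running sum 14 < 48
add 8: running sum 22 < 48
add 4: running sum 26 < 48
add 5: running sum 31 < 48
add 6: running sum 37 < 48
add 5: running sum 42 < 48
add 6: shortest ending here [6, 8, 8, 4, 5, 6, 5, 6] sum 48, len 8
add 2: shortest ending here [6, 8, 8, 4, 5, 6, 5, 6, 2] sum 50, len 9
add 5: shortest ending here [8, 8, 4, 5, 6, 5, 6, 2, 5] sum 49, len 9
add 11: shortest ending here [8, 4, 5, 6, 5, 6, 2, 5, 11] sum 52, len 9
Shortest qualifying length: 8.

8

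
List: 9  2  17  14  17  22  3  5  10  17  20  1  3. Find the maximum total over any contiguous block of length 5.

9 2 17 14 17 → sum 59
2 17 14 17 22 → sum 72
17 14 17 22 3 → sum 73
14 17 22 3 5 → sum 61
17 22 3 5 10 → sum 57
22 3 5 10 17 → sum 57
3 5 10 17 20 → sum 55
5 10 17 20 1 → sum 53
10 17 20 1 3 → sum 51
Maximum of these is 73.

73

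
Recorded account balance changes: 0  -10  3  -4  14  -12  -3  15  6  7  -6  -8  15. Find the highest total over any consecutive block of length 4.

0 -10 3 -4 → sum -11
-10 3 -4 14 → sum 3
3 -4 14 -12 → sum 1
-4 14 -12 -3 → sum -5
14 -12 -3 15 → sum 14
-12 -3 15 6 → sum 6
-3 15 6 7 → sum 25
15 6 7 -6 → sum 22
6 7 -6 -8 → sum -1
7 -6 -8 15 → sum 8
Highest of these is 25.

25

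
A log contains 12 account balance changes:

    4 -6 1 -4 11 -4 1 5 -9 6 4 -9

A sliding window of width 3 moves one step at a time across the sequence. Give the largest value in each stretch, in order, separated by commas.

[4, -6, 1] → max 4
[-6, 1, -4] → max 1
[1, -4, 11] → max 11
[-4, 11, -4] → max 11
[11, -4, 1] → max 11
[-4, 1, 5] → max 5
[1, 5, -9] → max 5
[5, -9, 6] → max 6
[-9, 6, 4] → max 6
[6, 4, -9] → max 6

4, 1, 11, 11, 11, 5, 5, 6, 6, 6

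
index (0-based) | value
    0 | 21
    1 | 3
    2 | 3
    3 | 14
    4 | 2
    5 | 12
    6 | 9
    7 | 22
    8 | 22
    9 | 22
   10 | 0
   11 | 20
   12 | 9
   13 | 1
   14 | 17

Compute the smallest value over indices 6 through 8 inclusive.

9

Elements at indices 6..8: 9, 22, 22
min(9, 22, 22) = 9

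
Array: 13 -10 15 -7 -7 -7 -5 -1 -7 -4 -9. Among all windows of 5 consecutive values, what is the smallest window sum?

-27

13 -10 15 -7 -7 → sum 4
-10 15 -7 -7 -7 → sum -16
15 -7 -7 -7 -5 → sum -11
-7 -7 -7 -5 -1 → sum -27
-7 -7 -5 -1 -7 → sum -27
-7 -5 -1 -7 -4 → sum -24
-5 -1 -7 -4 -9 → sum -26
Smallest of these is -27.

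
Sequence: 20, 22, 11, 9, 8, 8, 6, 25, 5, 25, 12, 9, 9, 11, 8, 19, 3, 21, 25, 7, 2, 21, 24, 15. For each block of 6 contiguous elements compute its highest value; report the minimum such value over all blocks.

19

Each size-6 window and its max:
20 22 11 9 8 8 → max 22
22 11 9 8 8 6 → max 22
11 9 8 8 6 25 → max 25
9 8 8 6 25 5 → max 25
8 8 6 25 5 25 → max 25
8 6 25 5 25 12 → max 25
6 25 5 25 12 9 → max 25
25 5 25 12 9 9 → max 25
5 25 12 9 9 11 → max 25
25 12 9 9 11 8 → max 25
12 9 9 11 8 19 → max 19
9 9 11 8 19 3 → max 19
9 11 8 19 3 21 → max 21
11 8 19 3 21 25 → max 25
8 19 3 21 25 7 → max 25
19 3 21 25 7 2 → max 25
3 21 25 7 2 21 → max 25
21 25 7 2 21 24 → max 25
25 7 2 21 24 15 → max 25
Minimum of these is 19.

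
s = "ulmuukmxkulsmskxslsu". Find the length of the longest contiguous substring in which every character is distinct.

6

[u] len 1
[u, l] len 2
[u, l, m] len 3
[l, m, u] len 3
[u] len 1
[u, k] len 2
[u, k, m] len 3
[u, k, m, x] len 4
[m, x, k] len 3
[m, x, k, u] len 4
[m, x, k, u, l] len 5
[m, x, k, u, l, s] len 6
[x, k, u, l, s, m] len 6
[m, s] len 2
[m, s, k] len 3
[m, s, k, x] len 4
[k, x, s] len 3
[k, x, s, l] len 4
[l, s] len 2
[l, s, u] len 3
Longest all-distinct length: 6.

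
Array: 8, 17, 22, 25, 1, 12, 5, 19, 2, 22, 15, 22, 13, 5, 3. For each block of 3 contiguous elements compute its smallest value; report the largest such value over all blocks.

[8, 17, 22] → min 8
[17, 22, 25] → min 17
[22, 25, 1] → min 1
[25, 1, 12] → min 1
[1, 12, 5] → min 1
[12, 5, 19] → min 5
[5, 19, 2] → min 2
[19, 2, 22] → min 2
[2, 22, 15] → min 2
[22, 15, 22] → min 15
[15, 22, 13] → min 13
[22, 13, 5] → min 5
[13, 5, 3] → min 3
Largest of these is 17.

17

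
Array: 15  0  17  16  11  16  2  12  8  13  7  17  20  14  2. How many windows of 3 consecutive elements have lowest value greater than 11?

1

15 0 17 → min 0
0 17 16 → min 0
17 16 11 → min 11
16 11 16 → min 11
11 16 2 → min 2
16 2 12 → min 2
2 12 8 → min 2
12 8 13 → min 8
8 13 7 → min 7
13 7 17 → min 7
7 17 20 → min 7
17 20 14 → min 14  > 11 ✓
20 14 2 → min 2
1 window satisfy the condition.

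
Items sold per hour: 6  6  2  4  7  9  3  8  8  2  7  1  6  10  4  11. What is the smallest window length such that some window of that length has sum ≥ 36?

add 6: running sum 6 < 36
add 6: running sum 12 < 36
add 2: running sum 14 < 36
add 4: running sum 18 < 36
add 7: running sum 25 < 36
add 9: running sum 34 < 36
end 6: [6, 6, 2, 4, 7, 9, 3] sum 37, len 7
end 7: [6, 2, 4, 7, 9, 3, 8] sum 39, len 7
end 8: [4, 7, 9, 3, 8, 8] sum 39, len 6
end 9: [7, 9, 3, 8, 8, 2] sum 37, len 6
end 10: [9, 3, 8, 8, 2, 7] sum 37, len 6
end 11: [9, 3, 8, 8, 2, 7, 1] sum 38, len 7
end 12: [9, 3, 8, 8, 2, 7, 1, 6] sum 44, len 8
end 13: [8, 8, 2, 7, 1, 6, 10] sum 42, len 7
end 14: [8, 2, 7, 1, 6, 10, 4] sum 38, len 7
end 15: [7, 1, 6, 10, 4, 11] sum 39, len 6
Shortest qualifying length: 6.

6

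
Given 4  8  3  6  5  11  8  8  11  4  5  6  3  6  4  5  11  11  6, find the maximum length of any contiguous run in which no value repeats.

6

add 4: [4] len 1
add 8: [4, 8] len 2
add 3: [4, 8, 3] len 3
add 6: [4, 8, 3, 6] len 4
add 5: [4, 8, 3, 6, 5] len 5
add 11: [4, 8, 3, 6, 5, 11] len 6
add 8 (repeat 8, move left end past it): [3, 6, 5, 11, 8] len 5
add 8 (repeat 8, move left end past it): [8] len 1
add 11: [8, 11] len 2
add 4: [8, 11, 4] len 3
add 5: [8, 11, 4, 5] len 4
add 6: [8, 11, 4, 5, 6] len 5
add 3: [8, 11, 4, 5, 6, 3] len 6
add 6 (repeat 6, move left end past it): [3, 6] len 2
add 4: [3, 6, 4] len 3
add 5: [3, 6, 4, 5] len 4
add 11: [3, 6, 4, 5, 11] len 5
add 11 (repeat 11, move left end past it): [11] len 1
add 6: [11, 6] len 2
Longest all-distinct length: 6.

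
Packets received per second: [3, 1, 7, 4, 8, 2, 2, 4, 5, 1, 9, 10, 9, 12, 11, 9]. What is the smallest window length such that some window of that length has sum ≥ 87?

14

Extend right; whenever the sum reaches 87, record the length and shrink from the left:
add 3: running sum 3 < 87
add 1: running sum 4 < 87
add 7: running sum 11 < 87
add 4: running sum 15 < 87
add 8: running sum 23 < 87
add 2: running sum 25 < 87
add 2: running sum 27 < 87
add 4: running sum 31 < 87
add 5: running sum 36 < 87
add 1: running sum 37 < 87
add 9: running sum 46 < 87
add 10: running sum 56 < 87
add 9: running sum 65 < 87
add 12: running sum 77 < 87
end 14: [3, 1, 7, 4, 8, 2, 2, 4, 5, 1, 9, 10, 9, 12, 11] sum 88, len 15
end 15: [7, 4, 8, 2, 2, 4, 5, 1, 9, 10, 9, 12, 11, 9] sum 93, len 14
Shortest qualifying length: 14.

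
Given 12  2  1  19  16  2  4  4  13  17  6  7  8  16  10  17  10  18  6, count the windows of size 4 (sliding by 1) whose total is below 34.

12 2 1 19 → sum 34
2 1 19 16 → sum 38
1 19 16 2 → sum 38
19 16 2 4 → sum 41
16 2 4 4 → sum 26  < 34 ✓
2 4 4 13 → sum 23  < 34 ✓
4 4 13 17 → sum 38
4 13 17 6 → sum 40
13 17 6 7 → sum 43
17 6 7 8 → sum 38
6 7 8 16 → sum 37
7 8 16 10 → sum 41
8 16 10 17 → sum 51
16 10 17 10 → sum 53
10 17 10 18 → sum 55
17 10 18 6 → sum 51
2 windows satisfy the condition.

2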